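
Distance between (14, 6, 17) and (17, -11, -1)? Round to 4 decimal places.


d = sqrt((17-14)^2 + (-11-6)^2 + (-1-17)^2) = 24.9399

24.9399


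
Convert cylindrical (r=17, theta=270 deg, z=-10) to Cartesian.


x = 17 * cos(270) = 0
y = 17 * sin(270) = -17
z = -10

(0, -17, -10)


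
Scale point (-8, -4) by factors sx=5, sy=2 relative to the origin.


Scaling: (x*sx, y*sy) = (-8*5, -4*2) = (-40, -8)

(-40, -8)


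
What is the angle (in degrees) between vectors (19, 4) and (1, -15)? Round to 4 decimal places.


dot = 19*1 + 4*-15 = -41
|u| = 19.4165, |v| = 15.0333
cos(angle) = -0.1405
angle = 98.0746 degrees

98.0746 degrees


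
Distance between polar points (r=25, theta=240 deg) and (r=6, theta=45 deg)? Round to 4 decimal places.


d = sqrt(r1^2 + r2^2 - 2*r1*r2*cos(t2-t1))
d = sqrt(25^2 + 6^2 - 2*25*6*cos(45-240)) = 30.8347

30.8347


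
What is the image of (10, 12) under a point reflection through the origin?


Reflection through origin: (x, y) -> (-x, -y)
(10, 12) -> (-10, -12)

(-10, -12)


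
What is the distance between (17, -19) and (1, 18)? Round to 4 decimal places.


d = sqrt((1-17)^2 + (18--19)^2) = 40.3113

40.3113


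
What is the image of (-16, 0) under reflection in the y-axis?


Reflection across y-axis: (x, y) -> (-x, y)
(-16, 0) -> (16, 0)

(16, 0)


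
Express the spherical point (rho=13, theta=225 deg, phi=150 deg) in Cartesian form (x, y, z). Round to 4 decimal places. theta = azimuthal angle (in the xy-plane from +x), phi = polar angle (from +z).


x = 13 * sin(150) * cos(225) = -4.5962
y = 13 * sin(150) * sin(225) = -4.5962
z = 13 * cos(150) = -11.2583

(-4.5962, -4.5962, -11.2583)


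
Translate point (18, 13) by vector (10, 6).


Translation: (x+dx, y+dy) = (18+10, 13+6) = (28, 19)

(28, 19)


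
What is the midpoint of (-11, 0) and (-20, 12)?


Midpoint = ((-11+-20)/2, (0+12)/2) = (-15.5, 6)

(-15.5, 6)


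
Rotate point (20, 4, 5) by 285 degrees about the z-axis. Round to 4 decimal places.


x' = 20*cos(285) - 4*sin(285) = 9.0401
y' = 20*sin(285) + 4*cos(285) = -18.2832
z' = 5

(9.0401, -18.2832, 5)


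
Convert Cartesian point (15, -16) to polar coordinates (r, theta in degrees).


r = sqrt(15^2 + (-16)^2) = 21.9317
theta = atan2(-16, 15) = 313.1524 degrees

r = 21.9317, theta = 313.1524 degrees


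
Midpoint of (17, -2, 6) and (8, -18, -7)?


Midpoint = ((17+8)/2, (-2+-18)/2, (6+-7)/2) = (12.5, -10, -0.5)

(12.5, -10, -0.5)


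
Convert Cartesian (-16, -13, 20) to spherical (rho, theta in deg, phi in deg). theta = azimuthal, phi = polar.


rho = sqrt((-16)^2 + (-13)^2 + 20^2) = 28.7228
theta = atan2(-13, -16) = 219.0939 deg
phi = acos(20/28.7228) = 45.8683 deg

rho = 28.7228, theta = 219.0939 deg, phi = 45.8683 deg


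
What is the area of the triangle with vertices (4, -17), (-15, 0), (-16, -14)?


Area = |x1(y2-y3) + x2(y3-y1) + x3(y1-y2)| / 2
= |4*(0--14) + -15*(-14--17) + -16*(-17-0)| / 2
= 141.5

141.5


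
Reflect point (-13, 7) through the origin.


Reflection through origin: (x, y) -> (-x, -y)
(-13, 7) -> (13, -7)

(13, -7)


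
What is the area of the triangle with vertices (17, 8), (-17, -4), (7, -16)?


Area = |x1(y2-y3) + x2(y3-y1) + x3(y1-y2)| / 2
= |17*(-4--16) + -17*(-16-8) + 7*(8--4)| / 2
= 348

348


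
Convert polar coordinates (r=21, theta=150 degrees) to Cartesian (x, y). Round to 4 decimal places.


x = 21 * cos(150) = -18.1865
y = 21 * sin(150) = 10.5

(-18.1865, 10.5)


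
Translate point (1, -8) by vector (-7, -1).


Translation: (x+dx, y+dy) = (1+-7, -8+-1) = (-6, -9)

(-6, -9)


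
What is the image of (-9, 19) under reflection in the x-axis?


Reflection across x-axis: (x, y) -> (x, -y)
(-9, 19) -> (-9, -19)

(-9, -19)


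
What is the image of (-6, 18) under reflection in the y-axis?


Reflection across y-axis: (x, y) -> (-x, y)
(-6, 18) -> (6, 18)

(6, 18)


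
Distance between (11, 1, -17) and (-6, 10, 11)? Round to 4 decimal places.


d = sqrt((-6-11)^2 + (10-1)^2 + (11--17)^2) = 33.9706

33.9706


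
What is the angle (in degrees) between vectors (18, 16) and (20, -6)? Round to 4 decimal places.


dot = 18*20 + 16*-6 = 264
|u| = 24.0832, |v| = 20.8806
cos(angle) = 0.525
angle = 58.3328 degrees

58.3328 degrees


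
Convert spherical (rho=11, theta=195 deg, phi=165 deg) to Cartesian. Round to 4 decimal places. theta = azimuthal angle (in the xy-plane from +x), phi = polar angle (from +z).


x = 11 * sin(165) * cos(195) = -2.75
y = 11 * sin(165) * sin(195) = -0.7369
z = 11 * cos(165) = -10.6252

(-2.75, -0.7369, -10.6252)


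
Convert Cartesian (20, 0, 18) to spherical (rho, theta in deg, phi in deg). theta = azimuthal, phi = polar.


rho = sqrt(20^2 + 0^2 + 18^2) = 26.9072
theta = atan2(0, 20) = 0 deg
phi = acos(18/26.9072) = 48.0128 deg

rho = 26.9072, theta = 0 deg, phi = 48.0128 deg


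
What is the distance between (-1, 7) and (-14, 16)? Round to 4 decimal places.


d = sqrt((-14--1)^2 + (16-7)^2) = 15.8114

15.8114


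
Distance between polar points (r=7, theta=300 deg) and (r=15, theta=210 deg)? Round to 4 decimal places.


d = sqrt(r1^2 + r2^2 - 2*r1*r2*cos(t2-t1))
d = sqrt(7^2 + 15^2 - 2*7*15*cos(210-300)) = 16.5529

16.5529


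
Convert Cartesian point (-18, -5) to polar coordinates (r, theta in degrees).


r = sqrt((-18)^2 + (-5)^2) = 18.6815
theta = atan2(-5, -18) = 195.5241 degrees

r = 18.6815, theta = 195.5241 degrees


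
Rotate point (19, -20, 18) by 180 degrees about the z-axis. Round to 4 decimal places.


x' = 19*cos(180) - -20*sin(180) = -19
y' = 19*sin(180) + -20*cos(180) = 20
z' = 18

(-19, 20, 18)


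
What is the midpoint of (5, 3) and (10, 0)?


Midpoint = ((5+10)/2, (3+0)/2) = (7.5, 1.5)

(7.5, 1.5)


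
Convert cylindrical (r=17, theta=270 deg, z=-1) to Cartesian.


x = 17 * cos(270) = 0
y = 17 * sin(270) = -17
z = -1

(0, -17, -1)


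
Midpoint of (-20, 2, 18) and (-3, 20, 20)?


Midpoint = ((-20+-3)/2, (2+20)/2, (18+20)/2) = (-11.5, 11, 19)

(-11.5, 11, 19)


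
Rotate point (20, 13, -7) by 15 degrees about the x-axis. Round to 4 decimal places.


x' = 20
y' = 13*cos(15) - -7*sin(15) = 14.3688
z' = 13*sin(15) + -7*cos(15) = -3.3968

(20, 14.3688, -3.3968)


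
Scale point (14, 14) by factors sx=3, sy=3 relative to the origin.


Scaling: (x*sx, y*sy) = (14*3, 14*3) = (42, 42)

(42, 42)


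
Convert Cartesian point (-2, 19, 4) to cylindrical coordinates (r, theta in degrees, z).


r = sqrt((-2)^2 + 19^2) = 19.105
theta = atan2(19, -2) = 96.009 deg
z = 4

r = 19.105, theta = 96.009 deg, z = 4


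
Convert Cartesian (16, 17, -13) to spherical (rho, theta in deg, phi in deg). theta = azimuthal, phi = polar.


rho = sqrt(16^2 + 17^2 + (-13)^2) = 26.7208
theta = atan2(17, 16) = 46.7357 deg
phi = acos(-13/26.7208) = 119.1116 deg

rho = 26.7208, theta = 46.7357 deg, phi = 119.1116 deg


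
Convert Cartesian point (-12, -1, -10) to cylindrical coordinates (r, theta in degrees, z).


r = sqrt((-12)^2 + (-1)^2) = 12.0416
theta = atan2(-1, -12) = 184.7636 deg
z = -10

r = 12.0416, theta = 184.7636 deg, z = -10


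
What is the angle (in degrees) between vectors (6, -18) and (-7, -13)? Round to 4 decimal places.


dot = 6*-7 + -18*-13 = 192
|u| = 18.9737, |v| = 14.7648
cos(angle) = 0.6854
angle = 46.7357 degrees

46.7357 degrees


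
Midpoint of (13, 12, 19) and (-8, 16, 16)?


Midpoint = ((13+-8)/2, (12+16)/2, (19+16)/2) = (2.5, 14, 17.5)

(2.5, 14, 17.5)


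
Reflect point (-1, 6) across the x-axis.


Reflection across x-axis: (x, y) -> (x, -y)
(-1, 6) -> (-1, -6)

(-1, -6)


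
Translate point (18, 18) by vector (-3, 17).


Translation: (x+dx, y+dy) = (18+-3, 18+17) = (15, 35)

(15, 35)


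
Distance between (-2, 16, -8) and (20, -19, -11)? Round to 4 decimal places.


d = sqrt((20--2)^2 + (-19-16)^2 + (-11--8)^2) = 41.4488

41.4488


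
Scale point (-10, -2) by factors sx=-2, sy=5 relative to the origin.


Scaling: (x*sx, y*sy) = (-10*-2, -2*5) = (20, -10)

(20, -10)


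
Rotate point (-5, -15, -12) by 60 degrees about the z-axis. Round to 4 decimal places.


x' = -5*cos(60) - -15*sin(60) = 10.4904
y' = -5*sin(60) + -15*cos(60) = -11.8301
z' = -12

(10.4904, -11.8301, -12)


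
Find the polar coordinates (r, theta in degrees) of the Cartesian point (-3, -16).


r = sqrt((-3)^2 + (-16)^2) = 16.2788
theta = atan2(-16, -3) = 259.3803 degrees

r = 16.2788, theta = 259.3803 degrees


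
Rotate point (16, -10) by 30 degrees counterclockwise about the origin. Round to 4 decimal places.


x' = 16*cos(30) - -10*sin(30) = 18.8564
y' = 16*sin(30) + -10*cos(30) = -0.6603

(18.8564, -0.6603)


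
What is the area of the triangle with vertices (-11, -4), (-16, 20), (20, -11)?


Area = |x1(y2-y3) + x2(y3-y1) + x3(y1-y2)| / 2
= |-11*(20--11) + -16*(-11--4) + 20*(-4-20)| / 2
= 354.5

354.5


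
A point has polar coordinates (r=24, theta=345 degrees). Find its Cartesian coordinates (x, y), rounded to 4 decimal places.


x = 24 * cos(345) = 23.1822
y = 24 * sin(345) = -6.2117

(23.1822, -6.2117)


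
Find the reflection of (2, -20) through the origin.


Reflection through origin: (x, y) -> (-x, -y)
(2, -20) -> (-2, 20)

(-2, 20)


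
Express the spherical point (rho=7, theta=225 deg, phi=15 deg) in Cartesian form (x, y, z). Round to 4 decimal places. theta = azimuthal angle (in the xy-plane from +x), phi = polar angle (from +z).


x = 7 * sin(15) * cos(225) = -1.2811
y = 7 * sin(15) * sin(225) = -1.2811
z = 7 * cos(15) = 6.7615

(-1.2811, -1.2811, 6.7615)


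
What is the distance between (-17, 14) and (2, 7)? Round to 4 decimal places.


d = sqrt((2--17)^2 + (7-14)^2) = 20.2485

20.2485


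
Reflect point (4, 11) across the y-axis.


Reflection across y-axis: (x, y) -> (-x, y)
(4, 11) -> (-4, 11)

(-4, 11)


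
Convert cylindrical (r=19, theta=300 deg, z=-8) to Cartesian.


x = 19 * cos(300) = 9.5
y = 19 * sin(300) = -16.4545
z = -8

(9.5, -16.4545, -8)


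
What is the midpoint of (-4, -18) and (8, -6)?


Midpoint = ((-4+8)/2, (-18+-6)/2) = (2, -12)

(2, -12)


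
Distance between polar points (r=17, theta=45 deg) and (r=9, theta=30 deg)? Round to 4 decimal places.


d = sqrt(r1^2 + r2^2 - 2*r1*r2*cos(t2-t1))
d = sqrt(17^2 + 9^2 - 2*17*9*cos(30-45)) = 8.6271

8.6271


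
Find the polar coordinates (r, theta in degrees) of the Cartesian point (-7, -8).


r = sqrt((-7)^2 + (-8)^2) = 10.6301
theta = atan2(-8, -7) = 228.8141 degrees

r = 10.6301, theta = 228.8141 degrees


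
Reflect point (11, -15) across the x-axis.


Reflection across x-axis: (x, y) -> (x, -y)
(11, -15) -> (11, 15)

(11, 15)


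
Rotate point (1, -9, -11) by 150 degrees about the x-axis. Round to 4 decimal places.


x' = 1
y' = -9*cos(150) - -11*sin(150) = 13.2942
z' = -9*sin(150) + -11*cos(150) = 5.0263

(1, 13.2942, 5.0263)


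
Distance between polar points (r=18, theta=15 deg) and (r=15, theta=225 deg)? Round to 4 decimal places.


d = sqrt(r1^2 + r2^2 - 2*r1*r2*cos(t2-t1))
d = sqrt(18^2 + 15^2 - 2*18*15*cos(225-15)) = 31.885

31.885


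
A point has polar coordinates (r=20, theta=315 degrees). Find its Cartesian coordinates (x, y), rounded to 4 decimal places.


x = 20 * cos(315) = 14.1421
y = 20 * sin(315) = -14.1421

(14.1421, -14.1421)


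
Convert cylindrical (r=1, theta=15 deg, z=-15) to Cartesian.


x = 1 * cos(15) = 0.9659
y = 1 * sin(15) = 0.2588
z = -15

(0.9659, 0.2588, -15)


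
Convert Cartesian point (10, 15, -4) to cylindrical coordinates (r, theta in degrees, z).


r = sqrt(10^2 + 15^2) = 18.0278
theta = atan2(15, 10) = 56.3099 deg
z = -4

r = 18.0278, theta = 56.3099 deg, z = -4


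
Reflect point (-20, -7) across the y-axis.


Reflection across y-axis: (x, y) -> (-x, y)
(-20, -7) -> (20, -7)

(20, -7)


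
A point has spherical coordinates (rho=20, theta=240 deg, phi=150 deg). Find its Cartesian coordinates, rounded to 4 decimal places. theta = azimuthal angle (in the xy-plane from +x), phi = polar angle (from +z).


x = 20 * sin(150) * cos(240) = -5
y = 20 * sin(150) * sin(240) = -8.6603
z = 20 * cos(150) = -17.3205

(-5, -8.6603, -17.3205)


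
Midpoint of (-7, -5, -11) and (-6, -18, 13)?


Midpoint = ((-7+-6)/2, (-5+-18)/2, (-11+13)/2) = (-6.5, -11.5, 1)

(-6.5, -11.5, 1)


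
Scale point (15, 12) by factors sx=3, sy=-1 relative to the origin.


Scaling: (x*sx, y*sy) = (15*3, 12*-1) = (45, -12)

(45, -12)


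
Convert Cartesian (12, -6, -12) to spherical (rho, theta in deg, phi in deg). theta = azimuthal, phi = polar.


rho = sqrt(12^2 + (-6)^2 + (-12)^2) = 18
theta = atan2(-6, 12) = 333.4349 deg
phi = acos(-12/18) = 131.8103 deg

rho = 18, theta = 333.4349 deg, phi = 131.8103 deg


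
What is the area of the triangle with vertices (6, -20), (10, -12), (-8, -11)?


Area = |x1(y2-y3) + x2(y3-y1) + x3(y1-y2)| / 2
= |6*(-12--11) + 10*(-11--20) + -8*(-20--12)| / 2
= 74

74


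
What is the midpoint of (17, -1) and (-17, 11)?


Midpoint = ((17+-17)/2, (-1+11)/2) = (0, 5)

(0, 5)


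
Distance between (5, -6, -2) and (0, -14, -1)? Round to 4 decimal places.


d = sqrt((0-5)^2 + (-14--6)^2 + (-1--2)^2) = 9.4868

9.4868


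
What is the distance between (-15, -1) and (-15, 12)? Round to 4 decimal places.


d = sqrt((-15--15)^2 + (12--1)^2) = 13

13


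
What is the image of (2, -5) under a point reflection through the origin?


Reflection through origin: (x, y) -> (-x, -y)
(2, -5) -> (-2, 5)

(-2, 5)


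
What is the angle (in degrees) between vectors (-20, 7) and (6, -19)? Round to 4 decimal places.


dot = -20*6 + 7*-19 = -253
|u| = 21.1896, |v| = 19.9249
cos(angle) = -0.5992
angle = 126.8156 degrees

126.8156 degrees


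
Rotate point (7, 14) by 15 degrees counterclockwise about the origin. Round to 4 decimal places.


x' = 7*cos(15) - 14*sin(15) = 3.138
y' = 7*sin(15) + 14*cos(15) = 15.3347

(3.138, 15.3347)


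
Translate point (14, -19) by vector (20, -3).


Translation: (x+dx, y+dy) = (14+20, -19+-3) = (34, -22)

(34, -22)


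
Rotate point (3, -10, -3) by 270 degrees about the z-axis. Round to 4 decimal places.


x' = 3*cos(270) - -10*sin(270) = -10
y' = 3*sin(270) + -10*cos(270) = -3
z' = -3

(-10, -3, -3)


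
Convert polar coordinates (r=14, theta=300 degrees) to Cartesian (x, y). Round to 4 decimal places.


x = 14 * cos(300) = 7
y = 14 * sin(300) = -12.1244

(7, -12.1244)


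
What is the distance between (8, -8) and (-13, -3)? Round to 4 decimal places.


d = sqrt((-13-8)^2 + (-3--8)^2) = 21.587

21.587


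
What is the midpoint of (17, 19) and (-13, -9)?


Midpoint = ((17+-13)/2, (19+-9)/2) = (2, 5)

(2, 5)


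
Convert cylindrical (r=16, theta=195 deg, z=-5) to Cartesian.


x = 16 * cos(195) = -15.4548
y = 16 * sin(195) = -4.1411
z = -5

(-15.4548, -4.1411, -5)


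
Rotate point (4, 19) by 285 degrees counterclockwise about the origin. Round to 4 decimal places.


x' = 4*cos(285) - 19*sin(285) = 19.3879
y' = 4*sin(285) + 19*cos(285) = 1.0539

(19.3879, 1.0539)


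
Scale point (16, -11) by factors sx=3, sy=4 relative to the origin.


Scaling: (x*sx, y*sy) = (16*3, -11*4) = (48, -44)

(48, -44)


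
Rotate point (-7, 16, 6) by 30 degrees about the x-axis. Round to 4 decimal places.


x' = -7
y' = 16*cos(30) - 6*sin(30) = 10.8564
z' = 16*sin(30) + 6*cos(30) = 13.1962

(-7, 10.8564, 13.1962)


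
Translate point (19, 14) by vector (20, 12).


Translation: (x+dx, y+dy) = (19+20, 14+12) = (39, 26)

(39, 26)


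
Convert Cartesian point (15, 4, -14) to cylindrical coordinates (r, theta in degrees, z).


r = sqrt(15^2 + 4^2) = 15.5242
theta = atan2(4, 15) = 14.9314 deg
z = -14

r = 15.5242, theta = 14.9314 deg, z = -14


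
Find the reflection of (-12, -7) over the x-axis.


Reflection across x-axis: (x, y) -> (x, -y)
(-12, -7) -> (-12, 7)

(-12, 7)


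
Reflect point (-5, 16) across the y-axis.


Reflection across y-axis: (x, y) -> (-x, y)
(-5, 16) -> (5, 16)

(5, 16)


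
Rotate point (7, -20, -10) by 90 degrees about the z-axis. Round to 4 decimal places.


x' = 7*cos(90) - -20*sin(90) = 20
y' = 7*sin(90) + -20*cos(90) = 7
z' = -10

(20, 7, -10)


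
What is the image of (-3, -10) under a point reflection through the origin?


Reflection through origin: (x, y) -> (-x, -y)
(-3, -10) -> (3, 10)

(3, 10)


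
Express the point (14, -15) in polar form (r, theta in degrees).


r = sqrt(14^2 + (-15)^2) = 20.5183
theta = atan2(-15, 14) = 313.0251 degrees

r = 20.5183, theta = 313.0251 degrees


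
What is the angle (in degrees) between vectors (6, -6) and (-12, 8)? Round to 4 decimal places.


dot = 6*-12 + -6*8 = -120
|u| = 8.4853, |v| = 14.4222
cos(angle) = -0.9806
angle = 168.6901 degrees

168.6901 degrees


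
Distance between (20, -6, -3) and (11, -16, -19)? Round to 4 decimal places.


d = sqrt((11-20)^2 + (-16--6)^2 + (-19--3)^2) = 20.9045

20.9045


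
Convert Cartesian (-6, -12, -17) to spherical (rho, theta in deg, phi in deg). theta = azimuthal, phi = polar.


rho = sqrt((-6)^2 + (-12)^2 + (-17)^2) = 21.6564
theta = atan2(-12, -6) = 243.4349 deg
phi = acos(-17/21.6564) = 141.7195 deg

rho = 21.6564, theta = 243.4349 deg, phi = 141.7195 deg


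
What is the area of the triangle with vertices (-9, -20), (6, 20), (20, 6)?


Area = |x1(y2-y3) + x2(y3-y1) + x3(y1-y2)| / 2
= |-9*(20-6) + 6*(6--20) + 20*(-20-20)| / 2
= 385

385


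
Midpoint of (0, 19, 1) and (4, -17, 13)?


Midpoint = ((0+4)/2, (19+-17)/2, (1+13)/2) = (2, 1, 7)

(2, 1, 7)


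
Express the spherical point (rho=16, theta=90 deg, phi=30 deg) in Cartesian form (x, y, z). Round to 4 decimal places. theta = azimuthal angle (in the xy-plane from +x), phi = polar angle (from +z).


x = 16 * sin(30) * cos(90) = 0
y = 16 * sin(30) * sin(90) = 8
z = 16 * cos(30) = 13.8564

(0, 8, 13.8564)


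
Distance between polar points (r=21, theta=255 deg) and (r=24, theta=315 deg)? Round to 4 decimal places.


d = sqrt(r1^2 + r2^2 - 2*r1*r2*cos(t2-t1))
d = sqrt(21^2 + 24^2 - 2*21*24*cos(315-255)) = 22.6495

22.6495


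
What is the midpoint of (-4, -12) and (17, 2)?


Midpoint = ((-4+17)/2, (-12+2)/2) = (6.5, -5)

(6.5, -5)


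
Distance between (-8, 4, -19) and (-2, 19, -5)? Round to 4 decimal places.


d = sqrt((-2--8)^2 + (19-4)^2 + (-5--19)^2) = 21.3776

21.3776


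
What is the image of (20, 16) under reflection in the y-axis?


Reflection across y-axis: (x, y) -> (-x, y)
(20, 16) -> (-20, 16)

(-20, 16)


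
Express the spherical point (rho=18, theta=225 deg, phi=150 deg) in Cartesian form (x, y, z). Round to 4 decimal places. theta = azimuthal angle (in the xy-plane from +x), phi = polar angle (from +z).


x = 18 * sin(150) * cos(225) = -6.364
y = 18 * sin(150) * sin(225) = -6.364
z = 18 * cos(150) = -15.5885

(-6.364, -6.364, -15.5885)


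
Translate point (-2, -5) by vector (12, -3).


Translation: (x+dx, y+dy) = (-2+12, -5+-3) = (10, -8)

(10, -8)


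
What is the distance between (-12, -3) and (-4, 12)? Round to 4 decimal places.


d = sqrt((-4--12)^2 + (12--3)^2) = 17

17


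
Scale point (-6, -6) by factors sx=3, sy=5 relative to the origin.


Scaling: (x*sx, y*sy) = (-6*3, -6*5) = (-18, -30)

(-18, -30)


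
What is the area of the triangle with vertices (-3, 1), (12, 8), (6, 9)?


Area = |x1(y2-y3) + x2(y3-y1) + x3(y1-y2)| / 2
= |-3*(8-9) + 12*(9-1) + 6*(1-8)| / 2
= 28.5

28.5


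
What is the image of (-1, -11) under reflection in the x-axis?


Reflection across x-axis: (x, y) -> (x, -y)
(-1, -11) -> (-1, 11)

(-1, 11)


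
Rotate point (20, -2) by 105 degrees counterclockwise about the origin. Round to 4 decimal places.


x' = 20*cos(105) - -2*sin(105) = -3.2445
y' = 20*sin(105) + -2*cos(105) = 19.8362

(-3.2445, 19.8362)


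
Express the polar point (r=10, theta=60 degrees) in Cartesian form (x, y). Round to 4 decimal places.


x = 10 * cos(60) = 5
y = 10 * sin(60) = 8.6603

(5, 8.6603)


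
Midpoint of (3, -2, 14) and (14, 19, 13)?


Midpoint = ((3+14)/2, (-2+19)/2, (14+13)/2) = (8.5, 8.5, 13.5)

(8.5, 8.5, 13.5)


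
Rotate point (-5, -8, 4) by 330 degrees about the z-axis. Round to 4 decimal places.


x' = -5*cos(330) - -8*sin(330) = -8.3301
y' = -5*sin(330) + -8*cos(330) = -4.4282
z' = 4

(-8.3301, -4.4282, 4)


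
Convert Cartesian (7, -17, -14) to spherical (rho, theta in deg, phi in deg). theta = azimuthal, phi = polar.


rho = sqrt(7^2 + (-17)^2 + (-14)^2) = 23.1084
theta = atan2(-17, 7) = 292.3801 deg
phi = acos(-14/23.1084) = 127.2893 deg

rho = 23.1084, theta = 292.3801 deg, phi = 127.2893 deg


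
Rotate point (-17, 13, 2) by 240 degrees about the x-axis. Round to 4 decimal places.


x' = -17
y' = 13*cos(240) - 2*sin(240) = -4.7679
z' = 13*sin(240) + 2*cos(240) = -12.2583

(-17, -4.7679, -12.2583)


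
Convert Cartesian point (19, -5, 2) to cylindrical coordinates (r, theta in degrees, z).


r = sqrt(19^2 + (-5)^2) = 19.6469
theta = atan2(-5, 19) = 345.2564 deg
z = 2

r = 19.6469, theta = 345.2564 deg, z = 2


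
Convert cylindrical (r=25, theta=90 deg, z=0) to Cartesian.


x = 25 * cos(90) = 0
y = 25 * sin(90) = 25
z = 0

(0, 25, 0)


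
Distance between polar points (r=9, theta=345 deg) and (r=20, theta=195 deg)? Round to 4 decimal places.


d = sqrt(r1^2 + r2^2 - 2*r1*r2*cos(t2-t1))
d = sqrt(9^2 + 20^2 - 2*9*20*cos(195-345)) = 28.1562

28.1562


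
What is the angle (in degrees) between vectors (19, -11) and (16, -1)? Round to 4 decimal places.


dot = 19*16 + -11*-1 = 315
|u| = 21.9545, |v| = 16.0312
cos(angle) = 0.895
angle = 26.4922 degrees

26.4922 degrees


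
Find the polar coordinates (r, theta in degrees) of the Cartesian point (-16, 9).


r = sqrt((-16)^2 + 9^2) = 18.3576
theta = atan2(9, -16) = 150.6422 degrees

r = 18.3576, theta = 150.6422 degrees


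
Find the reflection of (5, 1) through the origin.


Reflection through origin: (x, y) -> (-x, -y)
(5, 1) -> (-5, -1)

(-5, -1)


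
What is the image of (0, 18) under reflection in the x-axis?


Reflection across x-axis: (x, y) -> (x, -y)
(0, 18) -> (0, -18)

(0, -18)


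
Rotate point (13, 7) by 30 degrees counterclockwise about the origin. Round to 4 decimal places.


x' = 13*cos(30) - 7*sin(30) = 7.7583
y' = 13*sin(30) + 7*cos(30) = 12.5622

(7.7583, 12.5622)


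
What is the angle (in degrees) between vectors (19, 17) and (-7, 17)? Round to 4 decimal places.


dot = 19*-7 + 17*17 = 156
|u| = 25.4951, |v| = 18.3848
cos(angle) = 0.3328
angle = 70.56 degrees

70.56 degrees


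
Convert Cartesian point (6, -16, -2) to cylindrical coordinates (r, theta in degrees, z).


r = sqrt(6^2 + (-16)^2) = 17.088
theta = atan2(-16, 6) = 290.556 deg
z = -2

r = 17.088, theta = 290.556 deg, z = -2


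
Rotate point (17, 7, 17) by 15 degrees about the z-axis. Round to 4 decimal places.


x' = 17*cos(15) - 7*sin(15) = 14.609
y' = 17*sin(15) + 7*cos(15) = 11.1614
z' = 17

(14.609, 11.1614, 17)


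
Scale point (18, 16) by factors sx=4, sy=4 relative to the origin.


Scaling: (x*sx, y*sy) = (18*4, 16*4) = (72, 64)

(72, 64)


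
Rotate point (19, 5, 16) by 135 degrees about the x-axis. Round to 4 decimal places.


x' = 19
y' = 5*cos(135) - 16*sin(135) = -14.8492
z' = 5*sin(135) + 16*cos(135) = -7.7782

(19, -14.8492, -7.7782)


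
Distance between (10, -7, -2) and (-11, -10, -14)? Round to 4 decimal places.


d = sqrt((-11-10)^2 + (-10--7)^2 + (-14--2)^2) = 24.3721

24.3721


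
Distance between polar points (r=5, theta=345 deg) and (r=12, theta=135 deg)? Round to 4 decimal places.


d = sqrt(r1^2 + r2^2 - 2*r1*r2*cos(t2-t1))
d = sqrt(5^2 + 12^2 - 2*5*12*cos(135-345)) = 16.5204

16.5204


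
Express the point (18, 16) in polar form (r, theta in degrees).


r = sqrt(18^2 + 16^2) = 24.0832
theta = atan2(16, 18) = 41.6335 degrees

r = 24.0832, theta = 41.6335 degrees


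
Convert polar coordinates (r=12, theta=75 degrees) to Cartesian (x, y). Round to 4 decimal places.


x = 12 * cos(75) = 3.1058
y = 12 * sin(75) = 11.5911

(3.1058, 11.5911)


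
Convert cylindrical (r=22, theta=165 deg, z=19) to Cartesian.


x = 22 * cos(165) = -21.2504
y = 22 * sin(165) = 5.694
z = 19

(-21.2504, 5.694, 19)


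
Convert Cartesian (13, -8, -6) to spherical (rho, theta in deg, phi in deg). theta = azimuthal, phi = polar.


rho = sqrt(13^2 + (-8)^2 + (-6)^2) = 16.4012
theta = atan2(-8, 13) = 328.3925 deg
phi = acos(-6/16.4012) = 111.4585 deg

rho = 16.4012, theta = 328.3925 deg, phi = 111.4585 deg


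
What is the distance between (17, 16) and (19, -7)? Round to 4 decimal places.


d = sqrt((19-17)^2 + (-7-16)^2) = 23.0868

23.0868


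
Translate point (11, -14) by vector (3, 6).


Translation: (x+dx, y+dy) = (11+3, -14+6) = (14, -8)

(14, -8)


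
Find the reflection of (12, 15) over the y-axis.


Reflection across y-axis: (x, y) -> (-x, y)
(12, 15) -> (-12, 15)

(-12, 15)


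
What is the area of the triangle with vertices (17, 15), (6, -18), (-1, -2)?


Area = |x1(y2-y3) + x2(y3-y1) + x3(y1-y2)| / 2
= |17*(-18--2) + 6*(-2-15) + -1*(15--18)| / 2
= 203.5

203.5


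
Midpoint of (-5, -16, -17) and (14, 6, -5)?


Midpoint = ((-5+14)/2, (-16+6)/2, (-17+-5)/2) = (4.5, -5, -11)

(4.5, -5, -11)


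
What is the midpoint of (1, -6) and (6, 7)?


Midpoint = ((1+6)/2, (-6+7)/2) = (3.5, 0.5)

(3.5, 0.5)


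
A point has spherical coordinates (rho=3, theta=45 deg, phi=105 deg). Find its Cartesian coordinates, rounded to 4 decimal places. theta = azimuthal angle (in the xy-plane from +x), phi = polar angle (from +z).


x = 3 * sin(105) * cos(45) = 2.049
y = 3 * sin(105) * sin(45) = 2.049
z = 3 * cos(105) = -0.7765

(2.049, 2.049, -0.7765)


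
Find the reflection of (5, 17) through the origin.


Reflection through origin: (x, y) -> (-x, -y)
(5, 17) -> (-5, -17)

(-5, -17)


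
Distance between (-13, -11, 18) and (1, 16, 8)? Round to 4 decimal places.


d = sqrt((1--13)^2 + (16--11)^2 + (8-18)^2) = 32.0156

32.0156


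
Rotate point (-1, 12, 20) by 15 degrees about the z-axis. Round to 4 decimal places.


x' = -1*cos(15) - 12*sin(15) = -4.0718
y' = -1*sin(15) + 12*cos(15) = 11.3323
z' = 20

(-4.0718, 11.3323, 20)


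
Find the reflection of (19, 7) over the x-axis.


Reflection across x-axis: (x, y) -> (x, -y)
(19, 7) -> (19, -7)

(19, -7)


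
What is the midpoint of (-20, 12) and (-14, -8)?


Midpoint = ((-20+-14)/2, (12+-8)/2) = (-17, 2)

(-17, 2)


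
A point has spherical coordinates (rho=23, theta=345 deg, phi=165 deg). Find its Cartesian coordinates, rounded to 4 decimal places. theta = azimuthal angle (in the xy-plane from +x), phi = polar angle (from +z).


x = 23 * sin(165) * cos(345) = 5.75
y = 23 * sin(165) * sin(345) = -1.5407
z = 23 * cos(165) = -22.2163

(5.75, -1.5407, -22.2163)


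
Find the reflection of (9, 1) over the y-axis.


Reflection across y-axis: (x, y) -> (-x, y)
(9, 1) -> (-9, 1)

(-9, 1)


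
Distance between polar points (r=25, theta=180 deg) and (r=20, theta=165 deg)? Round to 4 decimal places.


d = sqrt(r1^2 + r2^2 - 2*r1*r2*cos(t2-t1))
d = sqrt(25^2 + 20^2 - 2*25*20*cos(165-180)) = 7.686

7.686


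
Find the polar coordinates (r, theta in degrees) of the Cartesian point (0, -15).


r = sqrt(0^2 + (-15)^2) = 15
theta = atan2(-15, 0) = 270 degrees

r = 15, theta = 270 degrees


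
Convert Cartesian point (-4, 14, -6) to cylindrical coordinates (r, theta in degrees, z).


r = sqrt((-4)^2 + 14^2) = 14.5602
theta = atan2(14, -4) = 105.9454 deg
z = -6

r = 14.5602, theta = 105.9454 deg, z = -6


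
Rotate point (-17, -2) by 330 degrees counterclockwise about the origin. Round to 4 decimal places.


x' = -17*cos(330) - -2*sin(330) = -15.7224
y' = -17*sin(330) + -2*cos(330) = 6.7679

(-15.7224, 6.7679)


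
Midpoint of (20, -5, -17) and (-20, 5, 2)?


Midpoint = ((20+-20)/2, (-5+5)/2, (-17+2)/2) = (0, 0, -7.5)

(0, 0, -7.5)


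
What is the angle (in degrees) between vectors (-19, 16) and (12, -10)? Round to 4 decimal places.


dot = -19*12 + 16*-10 = -388
|u| = 24.8395, |v| = 15.6205
cos(angle) = -1
angle = 179.7047 degrees

179.7047 degrees


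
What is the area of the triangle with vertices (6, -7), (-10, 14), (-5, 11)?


Area = |x1(y2-y3) + x2(y3-y1) + x3(y1-y2)| / 2
= |6*(14-11) + -10*(11--7) + -5*(-7-14)| / 2
= 28.5

28.5


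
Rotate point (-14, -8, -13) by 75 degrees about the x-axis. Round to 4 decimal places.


x' = -14
y' = -8*cos(75) - -13*sin(75) = 10.4865
z' = -8*sin(75) + -13*cos(75) = -11.0921

(-14, 10.4865, -11.0921)


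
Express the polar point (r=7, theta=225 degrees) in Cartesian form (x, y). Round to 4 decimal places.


x = 7 * cos(225) = -4.9497
y = 7 * sin(225) = -4.9497

(-4.9497, -4.9497)


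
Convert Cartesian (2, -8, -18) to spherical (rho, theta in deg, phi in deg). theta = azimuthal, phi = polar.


rho = sqrt(2^2 + (-8)^2 + (-18)^2) = 19.799
theta = atan2(-8, 2) = 284.0362 deg
phi = acos(-18/19.799) = 155.3864 deg

rho = 19.799, theta = 284.0362 deg, phi = 155.3864 deg


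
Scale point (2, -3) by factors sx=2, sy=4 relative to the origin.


Scaling: (x*sx, y*sy) = (2*2, -3*4) = (4, -12)

(4, -12)


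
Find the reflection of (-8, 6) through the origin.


Reflection through origin: (x, y) -> (-x, -y)
(-8, 6) -> (8, -6)

(8, -6)


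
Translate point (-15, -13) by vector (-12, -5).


Translation: (x+dx, y+dy) = (-15+-12, -13+-5) = (-27, -18)

(-27, -18)


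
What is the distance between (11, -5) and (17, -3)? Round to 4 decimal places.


d = sqrt((17-11)^2 + (-3--5)^2) = 6.3246

6.3246


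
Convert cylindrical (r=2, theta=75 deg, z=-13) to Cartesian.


x = 2 * cos(75) = 0.5176
y = 2 * sin(75) = 1.9319
z = -13

(0.5176, 1.9319, -13)


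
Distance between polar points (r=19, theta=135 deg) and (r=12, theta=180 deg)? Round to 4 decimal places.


d = sqrt(r1^2 + r2^2 - 2*r1*r2*cos(t2-t1))
d = sqrt(19^2 + 12^2 - 2*19*12*cos(180-135)) = 13.5115

13.5115


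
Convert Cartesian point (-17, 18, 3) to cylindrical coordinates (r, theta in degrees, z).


r = sqrt((-17)^2 + 18^2) = 24.7588
theta = atan2(18, -17) = 133.3634 deg
z = 3

r = 24.7588, theta = 133.3634 deg, z = 3


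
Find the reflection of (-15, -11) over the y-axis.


Reflection across y-axis: (x, y) -> (-x, y)
(-15, -11) -> (15, -11)

(15, -11)


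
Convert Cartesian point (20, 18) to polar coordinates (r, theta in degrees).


r = sqrt(20^2 + 18^2) = 26.9072
theta = atan2(18, 20) = 41.9872 degrees

r = 26.9072, theta = 41.9872 degrees


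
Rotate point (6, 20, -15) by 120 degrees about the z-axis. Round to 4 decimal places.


x' = 6*cos(120) - 20*sin(120) = -20.3205
y' = 6*sin(120) + 20*cos(120) = -4.8038
z' = -15

(-20.3205, -4.8038, -15)


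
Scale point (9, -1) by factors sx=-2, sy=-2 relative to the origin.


Scaling: (x*sx, y*sy) = (9*-2, -1*-2) = (-18, 2)

(-18, 2)


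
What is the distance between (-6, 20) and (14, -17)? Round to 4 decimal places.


d = sqrt((14--6)^2 + (-17-20)^2) = 42.0595

42.0595


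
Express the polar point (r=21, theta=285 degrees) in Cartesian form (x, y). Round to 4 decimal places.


x = 21 * cos(285) = 5.4352
y = 21 * sin(285) = -20.2844

(5.4352, -20.2844)


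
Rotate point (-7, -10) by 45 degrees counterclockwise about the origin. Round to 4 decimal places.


x' = -7*cos(45) - -10*sin(45) = 2.1213
y' = -7*sin(45) + -10*cos(45) = -12.0208

(2.1213, -12.0208)


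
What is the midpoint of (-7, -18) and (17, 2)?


Midpoint = ((-7+17)/2, (-18+2)/2) = (5, -8)

(5, -8)


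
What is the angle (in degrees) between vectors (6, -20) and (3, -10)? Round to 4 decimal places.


dot = 6*3 + -20*-10 = 218
|u| = 20.8806, |v| = 10.4403
cos(angle) = 1
angle = 0 degrees

0 degrees


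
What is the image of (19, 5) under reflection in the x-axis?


Reflection across x-axis: (x, y) -> (x, -y)
(19, 5) -> (19, -5)

(19, -5)


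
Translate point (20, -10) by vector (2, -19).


Translation: (x+dx, y+dy) = (20+2, -10+-19) = (22, -29)

(22, -29)


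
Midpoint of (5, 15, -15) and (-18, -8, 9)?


Midpoint = ((5+-18)/2, (15+-8)/2, (-15+9)/2) = (-6.5, 3.5, -3)

(-6.5, 3.5, -3)


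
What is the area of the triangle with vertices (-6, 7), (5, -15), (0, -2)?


Area = |x1(y2-y3) + x2(y3-y1) + x3(y1-y2)| / 2
= |-6*(-15--2) + 5*(-2-7) + 0*(7--15)| / 2
= 16.5

16.5


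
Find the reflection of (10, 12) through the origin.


Reflection through origin: (x, y) -> (-x, -y)
(10, 12) -> (-10, -12)

(-10, -12)


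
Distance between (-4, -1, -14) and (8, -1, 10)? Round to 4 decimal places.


d = sqrt((8--4)^2 + (-1--1)^2 + (10--14)^2) = 26.8328

26.8328


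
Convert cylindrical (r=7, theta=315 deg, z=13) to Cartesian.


x = 7 * cos(315) = 4.9497
y = 7 * sin(315) = -4.9497
z = 13

(4.9497, -4.9497, 13)


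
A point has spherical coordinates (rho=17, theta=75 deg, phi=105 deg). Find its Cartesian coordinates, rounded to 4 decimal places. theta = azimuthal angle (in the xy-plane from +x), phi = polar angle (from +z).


x = 17 * sin(105) * cos(75) = 4.25
y = 17 * sin(105) * sin(75) = 15.8612
z = 17 * cos(105) = -4.3999

(4.25, 15.8612, -4.3999)


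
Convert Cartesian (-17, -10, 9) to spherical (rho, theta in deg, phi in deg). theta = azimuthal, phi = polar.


rho = sqrt((-17)^2 + (-10)^2 + 9^2) = 21.6795
theta = atan2(-10, -17) = 210.4655 deg
phi = acos(9/21.6795) = 65.4719 deg

rho = 21.6795, theta = 210.4655 deg, phi = 65.4719 deg


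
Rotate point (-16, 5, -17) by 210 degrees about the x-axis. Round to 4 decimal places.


x' = -16
y' = 5*cos(210) - -17*sin(210) = -12.8301
z' = 5*sin(210) + -17*cos(210) = 12.2224

(-16, -12.8301, 12.2224)


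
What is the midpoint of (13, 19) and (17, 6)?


Midpoint = ((13+17)/2, (19+6)/2) = (15, 12.5)

(15, 12.5)


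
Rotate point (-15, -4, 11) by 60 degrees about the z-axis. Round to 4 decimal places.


x' = -15*cos(60) - -4*sin(60) = -4.0359
y' = -15*sin(60) + -4*cos(60) = -14.9904
z' = 11

(-4.0359, -14.9904, 11)


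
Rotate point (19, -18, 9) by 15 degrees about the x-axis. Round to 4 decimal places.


x' = 19
y' = -18*cos(15) - 9*sin(15) = -19.716
z' = -18*sin(15) + 9*cos(15) = 4.0346

(19, -19.716, 4.0346)


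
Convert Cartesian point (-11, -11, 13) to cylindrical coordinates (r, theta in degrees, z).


r = sqrt((-11)^2 + (-11)^2) = 15.5563
theta = atan2(-11, -11) = 225 deg
z = 13

r = 15.5563, theta = 225 deg, z = 13


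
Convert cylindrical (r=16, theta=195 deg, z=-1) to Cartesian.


x = 16 * cos(195) = -15.4548
y = 16 * sin(195) = -4.1411
z = -1

(-15.4548, -4.1411, -1)


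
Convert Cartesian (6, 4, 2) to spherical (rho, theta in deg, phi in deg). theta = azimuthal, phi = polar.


rho = sqrt(6^2 + 4^2 + 2^2) = 7.4833
theta = atan2(4, 6) = 33.6901 deg
phi = acos(2/7.4833) = 74.4986 deg

rho = 7.4833, theta = 33.6901 deg, phi = 74.4986 deg


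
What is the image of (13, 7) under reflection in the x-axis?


Reflection across x-axis: (x, y) -> (x, -y)
(13, 7) -> (13, -7)

(13, -7)


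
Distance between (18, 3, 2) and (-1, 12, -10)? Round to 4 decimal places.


d = sqrt((-1-18)^2 + (12-3)^2 + (-10-2)^2) = 24.2074

24.2074


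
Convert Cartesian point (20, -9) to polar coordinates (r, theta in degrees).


r = sqrt(20^2 + (-9)^2) = 21.9317
theta = atan2(-9, 20) = 335.7723 degrees

r = 21.9317, theta = 335.7723 degrees


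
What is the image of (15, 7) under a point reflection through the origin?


Reflection through origin: (x, y) -> (-x, -y)
(15, 7) -> (-15, -7)

(-15, -7)


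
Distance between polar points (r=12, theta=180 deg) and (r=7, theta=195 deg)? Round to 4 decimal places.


d = sqrt(r1^2 + r2^2 - 2*r1*r2*cos(t2-t1))
d = sqrt(12^2 + 7^2 - 2*12*7*cos(195-180)) = 5.543

5.543


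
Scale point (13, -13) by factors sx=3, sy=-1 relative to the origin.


Scaling: (x*sx, y*sy) = (13*3, -13*-1) = (39, 13)

(39, 13)


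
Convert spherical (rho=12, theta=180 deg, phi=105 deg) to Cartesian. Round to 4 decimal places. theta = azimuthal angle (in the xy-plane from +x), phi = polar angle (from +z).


x = 12 * sin(105) * cos(180) = -11.5911
y = 12 * sin(105) * sin(180) = 0
z = 12 * cos(105) = -3.1058

(-11.5911, 0, -3.1058)


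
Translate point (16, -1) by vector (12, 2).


Translation: (x+dx, y+dy) = (16+12, -1+2) = (28, 1)

(28, 1)


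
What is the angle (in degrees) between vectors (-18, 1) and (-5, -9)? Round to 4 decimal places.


dot = -18*-5 + 1*-9 = 81
|u| = 18.0278, |v| = 10.2956
cos(angle) = 0.4364
angle = 64.1252 degrees

64.1252 degrees


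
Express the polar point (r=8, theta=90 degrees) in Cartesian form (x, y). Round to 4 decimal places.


x = 8 * cos(90) = 0
y = 8 * sin(90) = 8

(0, 8)


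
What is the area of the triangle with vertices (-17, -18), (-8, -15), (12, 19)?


Area = |x1(y2-y3) + x2(y3-y1) + x3(y1-y2)| / 2
= |-17*(-15-19) + -8*(19--18) + 12*(-18--15)| / 2
= 123

123


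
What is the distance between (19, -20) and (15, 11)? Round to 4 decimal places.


d = sqrt((15-19)^2 + (11--20)^2) = 31.257

31.257


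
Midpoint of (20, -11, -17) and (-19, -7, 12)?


Midpoint = ((20+-19)/2, (-11+-7)/2, (-17+12)/2) = (0.5, -9, -2.5)

(0.5, -9, -2.5)


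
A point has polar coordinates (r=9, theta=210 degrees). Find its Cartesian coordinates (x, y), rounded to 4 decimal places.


x = 9 * cos(210) = -7.7942
y = 9 * sin(210) = -4.5

(-7.7942, -4.5)


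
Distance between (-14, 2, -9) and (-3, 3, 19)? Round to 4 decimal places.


d = sqrt((-3--14)^2 + (3-2)^2 + (19--9)^2) = 30.0998

30.0998


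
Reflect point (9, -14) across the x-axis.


Reflection across x-axis: (x, y) -> (x, -y)
(9, -14) -> (9, 14)

(9, 14)


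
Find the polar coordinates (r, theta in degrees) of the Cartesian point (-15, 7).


r = sqrt((-15)^2 + 7^2) = 16.5529
theta = atan2(7, -15) = 154.9831 degrees

r = 16.5529, theta = 154.9831 degrees


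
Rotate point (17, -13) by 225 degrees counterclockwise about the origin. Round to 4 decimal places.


x' = 17*cos(225) - -13*sin(225) = -21.2132
y' = 17*sin(225) + -13*cos(225) = -2.8284

(-21.2132, -2.8284)


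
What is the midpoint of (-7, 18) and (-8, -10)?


Midpoint = ((-7+-8)/2, (18+-10)/2) = (-7.5, 4)

(-7.5, 4)


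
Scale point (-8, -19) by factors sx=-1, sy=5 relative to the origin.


Scaling: (x*sx, y*sy) = (-8*-1, -19*5) = (8, -95)

(8, -95)


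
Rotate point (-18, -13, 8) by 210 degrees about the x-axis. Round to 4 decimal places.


x' = -18
y' = -13*cos(210) - 8*sin(210) = 15.2583
z' = -13*sin(210) + 8*cos(210) = -0.4282

(-18, 15.2583, -0.4282)


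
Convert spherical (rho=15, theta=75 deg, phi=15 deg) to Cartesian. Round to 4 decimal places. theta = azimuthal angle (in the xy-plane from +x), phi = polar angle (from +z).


x = 15 * sin(15) * cos(75) = 1.0048
y = 15 * sin(15) * sin(75) = 3.75
z = 15 * cos(15) = 14.4889

(1.0048, 3.75, 14.4889)


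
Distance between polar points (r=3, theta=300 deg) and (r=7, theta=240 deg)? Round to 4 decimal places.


d = sqrt(r1^2 + r2^2 - 2*r1*r2*cos(t2-t1))
d = sqrt(3^2 + 7^2 - 2*3*7*cos(240-300)) = 6.0828

6.0828


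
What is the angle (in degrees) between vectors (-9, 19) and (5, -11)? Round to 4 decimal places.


dot = -9*5 + 19*-11 = -254
|u| = 21.0238, |v| = 12.083
cos(angle) = -0.9999
angle = 179.0978 degrees

179.0978 degrees
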